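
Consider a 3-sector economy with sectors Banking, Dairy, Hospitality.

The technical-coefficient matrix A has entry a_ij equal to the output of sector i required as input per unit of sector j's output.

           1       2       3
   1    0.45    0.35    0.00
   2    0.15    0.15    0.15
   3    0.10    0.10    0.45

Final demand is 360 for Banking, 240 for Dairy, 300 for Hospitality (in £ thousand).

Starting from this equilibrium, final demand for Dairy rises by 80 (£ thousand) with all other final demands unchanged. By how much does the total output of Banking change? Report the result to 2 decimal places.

I − A =
  [   0.55    -0.35     0.00]
  [  -0.15     0.85    -0.15]
  [  -0.10    -0.10     0.55]
Cofactors of I−A, C_ij = (−1)^(i+j)·(minor ij) (rows/columns in the sector order above):
  C_11 = (0.85)(0.55) − (-0.15)(-0.10) = 0.4525
  C_12 = −[(-0.15)(0.55) − (-0.15)(-0.10)] = 0.0975
  C_13 = (-0.15)(-0.10) − (0.85)(-0.10) = 0.1000
  C_21 = −[(-0.35)(0.55) − (0.00)(-0.10)] = 0.1925
  C_22 = (0.55)(0.55) − (0.00)(-0.10) = 0.3025
  C_23 = −[(0.55)(-0.10) − (-0.35)(-0.10)] = 0.0900
  C_31 = (-0.35)(-0.15) − (0.00)(0.85) = 0.0525
  C_32 = −[(0.55)(-0.15) − (0.00)(-0.15)] = 0.0825
  C_33 = (0.55)(0.85) − (-0.35)(-0.15) = 0.4150
det(I−A) = Σ_j (I−A)_1j·C_1j = (0.55)(0.4525) + (-0.35)(0.0975) + (0.00)(0.1000) = 0.21475
adj(I−A) = Cᵀ =
  [ 0.4525   0.1925   0.0525]
  [ 0.0975   0.3025   0.0825]
  [ 0.1000   0.0900   0.4150]
(I − A)⁻¹ = adj(I−A) / det(I−A) ≈
  [   2.1071     0.8964     0.2445]
  [   0.4540     1.4086     0.3842]
  [   0.4657     0.4191     1.9325]
Δx = (I − A)⁻¹ Δd with Δd having +80 in the Dairy component and 0 elsewhere.
So Δx_1 = L_12 · (+80), where L_12 = adj(I−A)_12 / det(I−A) = 0.1925 / 0.21475.
Δx_1 = 0.1925 × (+80) / 0.21475 = 15.40 / 0.21475 ≈ 71.71.

Δx_1 = 71.71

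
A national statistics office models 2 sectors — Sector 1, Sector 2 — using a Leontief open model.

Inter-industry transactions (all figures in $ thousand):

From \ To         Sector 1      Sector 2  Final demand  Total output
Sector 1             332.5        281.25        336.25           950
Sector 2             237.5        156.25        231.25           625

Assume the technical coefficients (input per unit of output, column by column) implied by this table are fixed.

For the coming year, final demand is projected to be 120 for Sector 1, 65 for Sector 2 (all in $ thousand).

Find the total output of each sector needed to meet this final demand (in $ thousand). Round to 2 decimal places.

x_1 = 318.00, x_2 = 192.67

Technical coefficients a_ij = z_ij / X_j:
  a_11 = 332.5/950 = 0.35, a_21 = 237.5/950 = 0.25
  a_12 = 281.25/625 = 0.45, a_22 = 156.25/625 = 0.25
I − A =
  [   0.65    -0.45]
  [  -0.25     0.75]
det(I−A) = (0.65)(0.75) − (-0.45)(-0.25) = 0.3750
adj(I−A) = [[0.75, 0.45], [0.25, 0.65]]
(I − A)⁻¹ = adj(I−A) / det(I−A) ≈
  [   2.0000     1.2000]
  [   0.6667     1.7333]
x = (I − A)⁻¹ d = adj(I−A)·d / det(I−A), with det(I−A) = 0.3750:
  x_1 = (0.75·120 + 0.45·65) / 0.3750 = 119.25 / 0.3750 = 318.00
  x_2 = (0.25·120 + 0.65·65) / 0.3750 = 72.25 / 0.3750 ≈ 192.67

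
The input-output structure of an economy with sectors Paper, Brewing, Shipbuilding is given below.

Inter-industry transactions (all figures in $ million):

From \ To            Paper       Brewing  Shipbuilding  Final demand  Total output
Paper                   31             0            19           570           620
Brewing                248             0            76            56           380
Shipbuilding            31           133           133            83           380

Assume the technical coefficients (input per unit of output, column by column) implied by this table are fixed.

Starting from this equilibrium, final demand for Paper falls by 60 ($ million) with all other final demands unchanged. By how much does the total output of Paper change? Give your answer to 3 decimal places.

Δx_P = -64.266

Technical coefficients a_ij = z_ij / X_j:
  a_PP = 31/620 = 0.05, a_BP = 248/620 = 0.40, a_SP = 31/620 = 0.05
  a_PB = 0/380 = 0.00, a_BB = 0/380 = 0.00, a_SB = 133/380 = 0.35
  a_PS = 19/380 = 0.05, a_BS = 76/380 = 0.20, a_SS = 133/380 = 0.35
I − A =
  [   0.95     0.00    -0.05]
  [  -0.40     1.00    -0.20]
  [  -0.05    -0.35     0.65]
Cofactors of I−A, C_ij = (−1)^(i+j)·(minor ij) (rows/columns in the sector order above):
  C_11 = (1.00)(0.65) − (-0.20)(-0.35) = 0.5800
  C_12 = −[(-0.40)(0.65) − (-0.20)(-0.05)] = 0.2700
  C_13 = (-0.40)(-0.35) − (1.00)(-0.05) = 0.1900
  C_21 = −[(0.00)(0.65) − (-0.05)(-0.35)] = 0.0175
  C_22 = (0.95)(0.65) − (-0.05)(-0.05) = 0.6150
  C_23 = −[(0.95)(-0.35) − (0.00)(-0.05)] = 0.3325
  C_31 = (0.00)(-0.20) − (-0.05)(1.00) = 0.0500
  C_32 = −[(0.95)(-0.20) − (-0.05)(-0.40)] = 0.2100
  C_33 = (0.95)(1.00) − (0.00)(-0.40) = 0.9500
det(I−A) = Σ_j (I−A)_1j·C_1j = (0.95)(0.5800) + (0.00)(0.2700) + (-0.05)(0.1900) = 0.5415
adj(I−A) = Cᵀ =
  [ 0.5800   0.0175   0.0500]
  [ 0.2700   0.6150   0.2100]
  [ 0.1900   0.3325   0.9500]
(I − A)⁻¹ = adj(I−A) / det(I−A) ≈
  [   1.0711     0.0323     0.0923]
  [   0.4986     1.1357     0.3878]
  [   0.3509     0.6140     1.7544]
Δx = (I − A)⁻¹ Δd with Δd having -60 in the Paper component and 0 elsewhere.
So Δx_P = L_PP · (-60), where L_PP = adj(I−A)_PP / det(I−A) = 0.5800 / 0.5415.
Δx_P = 0.5800 × (-60) / 0.5415 = -34.80 / 0.5415 ≈ -64.266.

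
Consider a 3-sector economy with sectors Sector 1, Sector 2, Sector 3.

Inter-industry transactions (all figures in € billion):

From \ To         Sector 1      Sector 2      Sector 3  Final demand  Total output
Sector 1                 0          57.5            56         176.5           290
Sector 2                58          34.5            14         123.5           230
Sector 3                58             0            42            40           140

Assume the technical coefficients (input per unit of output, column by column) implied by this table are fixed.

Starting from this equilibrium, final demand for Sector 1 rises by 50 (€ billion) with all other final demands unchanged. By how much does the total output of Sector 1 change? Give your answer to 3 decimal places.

Δx_1 = 61.088

Technical coefficients a_ij = z_ij / X_j:
  a_11 = 0/290 = 0.00, a_21 = 58/290 = 0.20, a_31 = 58/290 = 0.20
  a_12 = 57.5/230 = 0.25, a_22 = 34.5/230 = 0.15, a_32 = 0/230 = 0.00
  a_13 = 56/140 = 0.40, a_23 = 14/140 = 0.10, a_33 = 42/140 = 0.30
I − A =
  [   1.00    -0.25    -0.40]
  [  -0.20     0.85    -0.10]
  [  -0.20     0.00     0.70]
Cofactors of I−A, C_ij = (−1)^(i+j)·(minor ij) (rows/columns in the sector order above):
  C_11 = (0.85)(0.70) − (-0.10)(0.00) = 0.5950
  C_12 = −[(-0.20)(0.70) − (-0.10)(-0.20)] = 0.1600
  C_13 = (-0.20)(0.00) − (0.85)(-0.20) = 0.1700
  C_21 = −[(-0.25)(0.70) − (-0.40)(0.00)] = 0.1750
  C_22 = (1.00)(0.70) − (-0.40)(-0.20) = 0.6200
  C_23 = −[(1.00)(0.00) − (-0.25)(-0.20)] = 0.0500
  C_31 = (-0.25)(-0.10) − (-0.40)(0.85) = 0.3650
  C_32 = −[(1.00)(-0.10) − (-0.40)(-0.20)] = 0.1800
  C_33 = (1.00)(0.85) − (-0.25)(-0.20) = 0.8000
det(I−A) = Σ_j (I−A)_1j·C_1j = (1.00)(0.5950) + (-0.25)(0.1600) + (-0.40)(0.1700) = 0.4870
adj(I−A) = Cᵀ =
  [ 0.5950   0.1750   0.3650]
  [ 0.1600   0.6200   0.1800]
  [ 0.1700   0.0500   0.8000]
(I − A)⁻¹ = adj(I−A) / det(I−A) ≈
  [   1.2218     0.3593     0.7495]
  [   0.3285     1.2731     0.3696]
  [   0.3491     0.1027     1.6427]
Δx = (I − A)⁻¹ Δd with Δd having +50 in the Sector 1 component and 0 elsewhere.
So Δx_1 = L_11 · (+50), where L_11 = adj(I−A)_11 / det(I−A) = 0.5950 / 0.4870.
Δx_1 = 0.5950 × (+50) / 0.4870 = 29.75 / 0.4870 ≈ 61.088.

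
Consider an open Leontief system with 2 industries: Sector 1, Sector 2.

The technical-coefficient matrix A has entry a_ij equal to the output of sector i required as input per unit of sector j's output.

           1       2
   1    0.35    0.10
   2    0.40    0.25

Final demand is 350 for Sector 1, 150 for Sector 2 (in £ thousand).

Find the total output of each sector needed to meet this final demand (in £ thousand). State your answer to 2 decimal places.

I − A =
  [   0.65    -0.10]
  [  -0.40     0.75]
det(I−A) = (0.65)(0.75) − (-0.10)(-0.40) = 0.4475
adj(I−A) = [[0.75, 0.10], [0.40, 0.65]]
(I − A)⁻¹ = adj(I−A) / det(I−A) ≈
  [   1.6760     0.2235]
  [   0.8939     1.4525]
x = (I − A)⁻¹ d = adj(I−A)·d / det(I−A), with det(I−A) = 0.4475:
  x_1 = (0.75·350 + 0.10·150) / 0.4475 = 277.50 / 0.4475 ≈ 620.11
  x_2 = (0.40·350 + 0.65·150) / 0.4475 = 237.50 / 0.4475 ≈ 530.73

x_1 = 620.11, x_2 = 530.73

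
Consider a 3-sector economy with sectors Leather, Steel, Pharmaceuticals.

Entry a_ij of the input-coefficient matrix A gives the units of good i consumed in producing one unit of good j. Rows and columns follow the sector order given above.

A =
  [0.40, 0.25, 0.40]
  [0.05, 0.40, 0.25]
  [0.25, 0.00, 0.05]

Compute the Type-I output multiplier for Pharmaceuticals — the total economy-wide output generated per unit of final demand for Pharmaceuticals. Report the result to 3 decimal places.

I − A =
  [   0.60    -0.25    -0.40]
  [  -0.05     0.60    -0.25]
  [  -0.25     0.00     0.95]
Cofactors of I−A, C_ij = (−1)^(i+j)·(minor ij) (rows/columns in the sector order above):
  C_11 = (0.60)(0.95) − (-0.25)(0.00) = 0.5700
  C_12 = −[(-0.05)(0.95) − (-0.25)(-0.25)] = 0.1100
  C_13 = (-0.05)(0.00) − (0.60)(-0.25) = 0.1500
  C_21 = −[(-0.25)(0.95) − (-0.40)(0.00)] = 0.2375
  C_22 = (0.60)(0.95) − (-0.40)(-0.25) = 0.4700
  C_23 = −[(0.60)(0.00) − (-0.25)(-0.25)] = 0.0625
  C_31 = (-0.25)(-0.25) − (-0.40)(0.60) = 0.3025
  C_32 = −[(0.60)(-0.25) − (-0.40)(-0.05)] = 0.1700
  C_33 = (0.60)(0.60) − (-0.25)(-0.05) = 0.3475
det(I−A) = Σ_j (I−A)_1j·C_1j = (0.60)(0.5700) + (-0.25)(0.1100) + (-0.40)(0.1500) = 0.2545
adj(I−A) = Cᵀ =
  [ 0.5700   0.2375   0.3025]
  [ 0.1100   0.4700   0.1700]
  [ 0.1500   0.0625   0.3475]
(I − A)⁻¹ = adj(I−A) / det(I−A) ≈
  [   2.2397     0.9332     1.1886]
  [   0.4322     1.8468     0.6680]
  [   0.5894     0.2456     1.3654]
The output multiplier for sector j is the column-j sum of the Leontief inverse (I − A)⁻¹ = adj(I−A) / det(I−A).
Column P of adj(I−A): (0.3025, 0.1700, 0.3475); det(I−A) = 0.2545.
m_P = (0.3025 + 0.1700 + 0.3475) / 0.2545 = 0.82 / 0.2545 ≈ 3.222.

m_P = 3.222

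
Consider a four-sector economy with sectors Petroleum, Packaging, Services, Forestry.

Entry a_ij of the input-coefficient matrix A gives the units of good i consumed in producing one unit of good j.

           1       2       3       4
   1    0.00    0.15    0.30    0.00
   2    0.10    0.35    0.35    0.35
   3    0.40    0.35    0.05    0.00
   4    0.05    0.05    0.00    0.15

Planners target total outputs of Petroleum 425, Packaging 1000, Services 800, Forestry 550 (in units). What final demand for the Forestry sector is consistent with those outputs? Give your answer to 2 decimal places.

d_4 = 396.25

I − A =
  [   1.00    -0.15    -0.30     0.00]
  [  -0.10     0.65    -0.35    -0.35]
  [  -0.40    -0.35     0.95     0.00]
  [  -0.05    -0.05     0.00     0.85]
d = (I − A) x:
  d_1 = (+1.00)·425 + (-0.15)·1000 + (-0.30)·800 + (+0.00)·550 = 35.00
  d_2 = (-0.10)·425 + (+0.65)·1000 + (-0.35)·800 + (-0.35)·550 = 135.00
  d_3 = (-0.40)·425 + (-0.35)·1000 + (+0.95)·800 + (+0.00)·550 = 240.00
  d_4 = (-0.05)·425 + (-0.05)·1000 + (+0.00)·800 + (+0.85)·550 = 396.25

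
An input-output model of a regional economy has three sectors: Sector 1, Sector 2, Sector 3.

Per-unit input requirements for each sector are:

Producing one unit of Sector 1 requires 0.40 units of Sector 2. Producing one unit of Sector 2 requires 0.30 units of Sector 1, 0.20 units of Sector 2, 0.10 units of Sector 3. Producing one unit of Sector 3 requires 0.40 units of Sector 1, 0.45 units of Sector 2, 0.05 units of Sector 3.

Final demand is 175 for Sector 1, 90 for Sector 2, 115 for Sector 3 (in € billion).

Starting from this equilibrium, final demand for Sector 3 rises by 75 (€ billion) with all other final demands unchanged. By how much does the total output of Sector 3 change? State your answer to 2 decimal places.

I − A =
  [   1.00    -0.30    -0.40]
  [  -0.40     0.80    -0.45]
  [   0.00    -0.10     0.95]
Cofactors of I−A, C_ij = (−1)^(i+j)·(minor ij) (rows/columns in the sector order above):
  C_11 = (0.80)(0.95) − (-0.45)(-0.10) = 0.7150
  C_12 = −[(-0.40)(0.95) − (-0.45)(0.00)] = 0.3800
  C_13 = (-0.40)(-0.10) − (0.80)(0.00) = 0.0400
  C_21 = −[(-0.30)(0.95) − (-0.40)(-0.10)] = 0.3250
  C_22 = (1.00)(0.95) − (-0.40)(0.00) = 0.9500
  C_23 = −[(1.00)(-0.10) − (-0.30)(0.00)] = 0.1000
  C_31 = (-0.30)(-0.45) − (-0.40)(0.80) = 0.4550
  C_32 = −[(1.00)(-0.45) − (-0.40)(-0.40)] = 0.6100
  C_33 = (1.00)(0.80) − (-0.30)(-0.40) = 0.6800
det(I−A) = Σ_j (I−A)_1j·C_1j = (1.00)(0.7150) + (-0.30)(0.3800) + (-0.40)(0.0400) = 0.5850
adj(I−A) = Cᵀ =
  [ 0.7150   0.3250   0.4550]
  [ 0.3800   0.9500   0.6100]
  [ 0.0400   0.1000   0.6800]
(I − A)⁻¹ = adj(I−A) / det(I−A) ≈
  [   1.2222     0.5556     0.7778]
  [   0.6496     1.6239     1.0427]
  [   0.0684     0.1709     1.1624]
Δx = (I − A)⁻¹ Δd with Δd having +75 in the Sector 3 component and 0 elsewhere.
So Δx_3 = L_33 · (+75), where L_33 = adj(I−A)_33 / det(I−A) = 0.6800 / 0.5850.
Δx_3 = 0.6800 × (+75) / 0.5850 = 51.00 / 0.5850 ≈ 87.18.

Δx_3 = 87.18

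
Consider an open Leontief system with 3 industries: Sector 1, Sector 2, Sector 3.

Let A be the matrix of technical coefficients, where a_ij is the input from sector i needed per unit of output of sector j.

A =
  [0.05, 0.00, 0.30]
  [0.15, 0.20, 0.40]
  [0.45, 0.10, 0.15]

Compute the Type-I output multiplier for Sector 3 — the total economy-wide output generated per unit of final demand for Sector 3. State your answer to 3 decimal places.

I − A =
  [   0.95     0.00    -0.30]
  [  -0.15     0.80    -0.40]
  [  -0.45    -0.10     0.85]
Cofactors of I−A, C_ij = (−1)^(i+j)·(minor ij) (rows/columns in the sector order above):
  C_11 = (0.80)(0.85) − (-0.40)(-0.10) = 0.6400
  C_12 = −[(-0.15)(0.85) − (-0.40)(-0.45)] = 0.3075
  C_13 = (-0.15)(-0.10) − (0.80)(-0.45) = 0.3750
  C_21 = −[(0.00)(0.85) − (-0.30)(-0.10)] = 0.0300
  C_22 = (0.95)(0.85) − (-0.30)(-0.45) = 0.6725
  C_23 = −[(0.95)(-0.10) − (0.00)(-0.45)] = 0.0950
  C_31 = (0.00)(-0.40) − (-0.30)(0.80) = 0.2400
  C_32 = −[(0.95)(-0.40) − (-0.30)(-0.15)] = 0.4250
  C_33 = (0.95)(0.80) − (0.00)(-0.15) = 0.7600
det(I−A) = Σ_j (I−A)_1j·C_1j = (0.95)(0.6400) + (0.00)(0.3075) + (-0.30)(0.3750) = 0.4955
adj(I−A) = Cᵀ =
  [ 0.6400   0.0300   0.2400]
  [ 0.3075   0.6725   0.4250]
  [ 0.3750   0.0950   0.7600]
(I − A)⁻¹ = adj(I−A) / det(I−A) ≈
  [   1.2916     0.0605     0.4844]
  [   0.6206     1.3572     0.8577]
  [   0.7568     0.1917     1.5338]
The output multiplier for sector j is the column-j sum of the Leontief inverse (I − A)⁻¹ = adj(I−A) / det(I−A).
Column 3 of adj(I−A): (0.2400, 0.4250, 0.7600); det(I−A) = 0.4955.
m_3 = (0.2400 + 0.4250 + 0.7600) / 0.4955 = 1.425 / 0.4955 ≈ 2.876.

m_3 = 2.876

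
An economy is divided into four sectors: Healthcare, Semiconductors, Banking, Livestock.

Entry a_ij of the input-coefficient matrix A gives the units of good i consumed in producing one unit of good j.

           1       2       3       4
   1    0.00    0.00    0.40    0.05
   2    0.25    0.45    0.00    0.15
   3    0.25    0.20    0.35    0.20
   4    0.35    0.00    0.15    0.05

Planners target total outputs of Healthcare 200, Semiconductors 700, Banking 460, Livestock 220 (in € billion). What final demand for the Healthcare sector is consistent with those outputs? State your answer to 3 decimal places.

I − A =
  [   1.00     0.00    -0.40    -0.05]
  [  -0.25     0.55     0.00    -0.15]
  [  -0.25    -0.20     0.65    -0.20]
  [  -0.35     0.00    -0.15     0.95]
d = (I − A) x:
  d_1 = (+1.00)·200 + (+0.00)·700 + (-0.40)·460 + (-0.05)·220 = 5.000
  d_2 = (-0.25)·200 + (+0.55)·700 + (+0.00)·460 + (-0.15)·220 = 302.000
  d_3 = (-0.25)·200 + (-0.20)·700 + (+0.65)·460 + (-0.20)·220 = 65.000
  d_4 = (-0.35)·200 + (+0.00)·700 + (-0.15)·460 + (+0.95)·220 = 70.000

d_1 = 5.000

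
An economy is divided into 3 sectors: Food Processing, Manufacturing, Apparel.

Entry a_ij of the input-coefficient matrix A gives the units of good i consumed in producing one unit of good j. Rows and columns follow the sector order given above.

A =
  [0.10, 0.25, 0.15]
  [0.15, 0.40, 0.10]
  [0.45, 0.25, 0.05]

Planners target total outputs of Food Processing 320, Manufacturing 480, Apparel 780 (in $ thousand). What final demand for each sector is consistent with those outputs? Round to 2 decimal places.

I − A =
  [   0.90    -0.25    -0.15]
  [  -0.15     0.60    -0.10]
  [  -0.45    -0.25     0.95]
d = (I − A) x:
  d_F = (+0.90)·320 + (-0.25)·480 + (-0.15)·780 = 51.00
  d_M = (-0.15)·320 + (+0.60)·480 + (-0.10)·780 = 162.00
  d_A = (-0.45)·320 + (-0.25)·480 + (+0.95)·780 = 477.00

d_F = 51.00, d_M = 162.00, d_A = 477.00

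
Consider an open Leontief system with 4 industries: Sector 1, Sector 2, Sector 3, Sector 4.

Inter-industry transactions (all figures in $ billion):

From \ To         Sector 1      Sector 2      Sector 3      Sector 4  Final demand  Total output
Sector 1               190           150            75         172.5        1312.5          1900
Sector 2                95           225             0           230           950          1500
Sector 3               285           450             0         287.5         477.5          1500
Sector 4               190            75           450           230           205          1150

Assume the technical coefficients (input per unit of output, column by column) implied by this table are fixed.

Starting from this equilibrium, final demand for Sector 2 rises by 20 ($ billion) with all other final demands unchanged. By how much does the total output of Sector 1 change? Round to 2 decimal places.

Technical coefficients a_ij = z_ij / X_j:
  a_11 = 190/1900 = 0.10, a_21 = 95/1900 = 0.05, a_31 = 285/1900 = 0.15, a_41 = 190/1900 = 0.10
  a_12 = 150/1500 = 0.10, a_22 = 225/1500 = 0.15, a_32 = 450/1500 = 0.30, a_42 = 75/1500 = 0.05
  a_13 = 75/1500 = 0.05, a_23 = 0/1500 = 0.00, a_33 = 0/1500 = 0.00, a_43 = 450/1500 = 0.30
  a_14 = 172.5/1150 = 0.15, a_24 = 230/1150 = 0.20, a_34 = 287.5/1150 = 0.25, a_44 = 230/1150 = 0.20
I − A =
  [   0.90    -0.10    -0.05    -0.15]
  [  -0.05     0.85     0.00    -0.20]
  [  -0.15    -0.30     1.00    -0.25]
  [  -0.10    -0.05    -0.30     0.80]
Compute the cofactors C_ij = (−1)^(i+j)·(3×3 minor ij) of I−A; the adjugate is their transpose:
adj(I−A) = Cᵀ =
  [ 0.588250   0.106125   0.077750   0.161125]
  [ 0.065250   0.623500   0.059250   0.186625]
  [ 0.140375   0.238375   0.583875   0.268375]
  [ 0.130250   0.141625   0.232375   0.752875]
det(I−A) = Σ_j (I−A)_1j·C_1j = (0.90)(0.588250) + (-0.10)(0.065250) + (-0.05)(0.140375) + (-0.15)(0.130250) = 0.49634375
(I − A)⁻¹ = adj(I−A) / det(I−A) ≈
  [   1.1852     0.2138     0.1566     0.3246]
  [   0.1315     1.2562     0.1194     0.3760]
  [   0.2828     0.4803     1.1764     0.5407]
  [   0.2624     0.2853     0.4682     1.5168]
Δx = (I − A)⁻¹ Δd with Δd having +20 in the Sector 2 component and 0 elsewhere.
So Δx_1 = L_12 · (+20), where L_12 = adj(I−A)_12 / det(I−A) = 0.106125 / 0.49634375.
Δx_1 = 0.106125 × (+20) / 0.49634375 = 2.1225 / 0.49634375 ≈ 4.28.

Δx_1 = 4.28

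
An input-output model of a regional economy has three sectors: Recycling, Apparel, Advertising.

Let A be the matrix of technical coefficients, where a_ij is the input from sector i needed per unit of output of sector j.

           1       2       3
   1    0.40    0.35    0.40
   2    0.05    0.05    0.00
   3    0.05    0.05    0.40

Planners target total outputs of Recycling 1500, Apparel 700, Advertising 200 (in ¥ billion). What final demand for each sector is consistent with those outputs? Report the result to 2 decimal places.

I − A =
  [   0.60    -0.35    -0.40]
  [  -0.05     0.95     0.00]
  [  -0.05    -0.05     0.60]
d = (I − A) x:
  d_1 = (+0.60)·1500 + (-0.35)·700 + (-0.40)·200 = 575.00
  d_2 = (-0.05)·1500 + (+0.95)·700 + (+0.00)·200 = 590.00
  d_3 = (-0.05)·1500 + (-0.05)·700 + (+0.60)·200 = 10.00

d_1 = 575.00, d_2 = 590.00, d_3 = 10.00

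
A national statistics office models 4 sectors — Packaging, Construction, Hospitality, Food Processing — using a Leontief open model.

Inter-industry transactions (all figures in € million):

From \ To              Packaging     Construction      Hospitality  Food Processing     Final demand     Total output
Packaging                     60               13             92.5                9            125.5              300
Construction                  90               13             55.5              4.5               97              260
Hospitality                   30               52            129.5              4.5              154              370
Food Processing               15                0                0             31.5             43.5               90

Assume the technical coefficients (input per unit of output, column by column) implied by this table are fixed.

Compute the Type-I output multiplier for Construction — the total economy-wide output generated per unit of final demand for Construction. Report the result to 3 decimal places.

Technical coefficients a_ij = z_ij / X_j:
  a_PP = 60/300 = 0.20, a_CP = 90/300 = 0.30, a_HP = 30/300 = 0.10, a_FP = 15/300 = 0.05
  a_PC = 13/260 = 0.05, a_CC = 13/260 = 0.05, a_HC = 52/260 = 0.20, a_FC = 0/260 = 0.00
  a_PH = 92.5/370 = 0.25, a_CH = 55.5/370 = 0.15, a_HH = 129.5/370 = 0.35, a_FH = 0/370 = 0.00
  a_PF = 9/90 = 0.10, a_CF = 4.5/90 = 0.05, a_HF = 4.5/90 = 0.05, a_FF = 31.5/90 = 0.35
I − A =
  [   0.80    -0.05    -0.25    -0.10]
  [  -0.30     0.95    -0.15    -0.05]
  [  -0.10    -0.20     0.65    -0.05]
  [  -0.05     0.00     0.00     0.65]
Compute the cofactors C_ij = (−1)^(i+j)·(3×3 minor ij) of I−A; the adjugate is their transpose:
adj(I−A) = Cᵀ =
  [ 0.381875   0.053625   0.159250   0.075125]
  [ 0.138500   0.317875   0.126625   0.055500]
  [ 0.103625   0.106375   0.479375   0.061000]
  [ 0.029375   0.004125   0.012250   0.420750]
det(I−A) = Σ_j (I−A)_1j·C_1j = (0.80)(0.381875) + (-0.05)(0.138500) + (-0.25)(0.103625) + (-0.10)(0.029375) = 0.26973125
(I − A)⁻¹ = adj(I−A) / det(I−A) ≈
  [   1.4158     0.1988     0.5904     0.2785]
  [   0.5135     1.1785     0.4694     0.2058]
  [   0.3842     0.3944     1.7772     0.2262]
  [   0.1089     0.0153     0.0454     1.5599]
The output multiplier for sector j is the column-j sum of the Leontief inverse (I − A)⁻¹ = adj(I−A) / det(I−A).
Column C of adj(I−A): (0.053625, 0.317875, 0.106375, 0.004125); det(I−A) = 0.26973125.
m_C = (0.053625 + 0.317875 + 0.106375 + 0.004125) / 0.26973125 = 0.482 / 0.26973125 ≈ 1.787.

m_C = 1.787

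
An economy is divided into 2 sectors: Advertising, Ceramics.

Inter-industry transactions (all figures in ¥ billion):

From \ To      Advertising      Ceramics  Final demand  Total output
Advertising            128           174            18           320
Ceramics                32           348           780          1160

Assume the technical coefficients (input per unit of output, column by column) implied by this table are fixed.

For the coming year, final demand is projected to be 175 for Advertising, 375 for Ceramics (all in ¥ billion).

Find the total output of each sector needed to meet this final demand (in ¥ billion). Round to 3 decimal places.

Technical coefficients a_ij = z_ij / X_j:
  a_11 = 128/320 = 0.40, a_21 = 32/320 = 0.10
  a_12 = 174/1160 = 0.15, a_22 = 348/1160 = 0.30
I − A =
  [   0.60    -0.15]
  [  -0.10     0.70]
det(I−A) = (0.60)(0.70) − (-0.15)(-0.10) = 0.4050
adj(I−A) = [[0.70, 0.15], [0.10, 0.60]]
(I − A)⁻¹ = adj(I−A) / det(I−A) ≈
  [   1.7284     0.3704]
  [   0.2469     1.4815]
x = (I − A)⁻¹ d = adj(I−A)·d / det(I−A), with det(I−A) = 0.4050:
  x_1 = (0.70·175 + 0.15·375) / 0.4050 = 178.75 / 0.4050 ≈ 441.358
  x_2 = (0.10·175 + 0.60·375) / 0.4050 = 242.50 / 0.4050 ≈ 598.765

x_1 = 441.358, x_2 = 598.765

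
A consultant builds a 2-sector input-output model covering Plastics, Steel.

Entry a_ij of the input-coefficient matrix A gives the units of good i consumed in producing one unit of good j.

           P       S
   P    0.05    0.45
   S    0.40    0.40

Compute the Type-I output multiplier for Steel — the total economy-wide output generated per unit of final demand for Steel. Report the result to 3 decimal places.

I − A =
  [   0.95    -0.45]
  [  -0.40     0.60]
det(I−A) = (0.95)(0.60) − (-0.45)(-0.40) = 0.3900
adj(I−A) = [[0.60, 0.45], [0.40, 0.95]]
(I − A)⁻¹ = adj(I−A) / det(I−A) ≈
  [   1.5385     1.1538]
  [   1.0256     2.4359]
The output multiplier for sector j is the column-j sum of the Leontief inverse (I − A)⁻¹ = adj(I−A) / det(I−A).
Column S of adj(I−A): (0.45, 0.95); det(I−A) = 0.3900.
m_S = (0.45 + 0.95) / 0.3900 = 1.40 / 0.3900 ≈ 3.590.

m_S = 3.590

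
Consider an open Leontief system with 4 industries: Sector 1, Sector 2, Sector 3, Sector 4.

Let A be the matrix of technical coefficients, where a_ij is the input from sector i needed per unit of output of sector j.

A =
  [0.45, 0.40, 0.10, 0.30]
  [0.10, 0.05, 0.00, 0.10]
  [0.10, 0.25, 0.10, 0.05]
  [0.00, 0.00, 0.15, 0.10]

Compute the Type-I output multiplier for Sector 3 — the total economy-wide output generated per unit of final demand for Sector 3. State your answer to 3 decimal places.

I − A =
  [   0.55    -0.40    -0.10    -0.30]
  [  -0.10     0.95     0.00    -0.10]
  [  -0.10    -0.25     0.90    -0.05]
  [   0.00     0.00    -0.15     0.90]
Compute the cofactors C_ij = (−1)^(i+j)·(3×3 minor ij) of I−A; the adjugate is their transpose:
adj(I−A) = Cᵀ =
  [ 0.758625   0.354750   0.134250   0.299750]
  [ 0.081750   0.427875   0.021750   0.076000]
  [ 0.108000   0.159750   0.434250   0.077875]
  [ 0.018000   0.026625   0.072375   0.422250]
det(I−A) = Σ_j (I−A)_1j·C_1j = (0.55)(0.758625) + (-0.40)(0.081750) + (-0.10)(0.108000) + (-0.30)(0.018000) = 0.36834375
(I − A)⁻¹ = adj(I−A) / det(I−A) ≈
  [   2.0596     0.9631     0.3645     0.8138]
  [   0.2219     1.1616     0.0590     0.2063]
  [   0.2932     0.4337     1.1789     0.2114]
  [   0.0489     0.0723     0.1965     1.1463]
The output multiplier for sector j is the column-j sum of the Leontief inverse (I − A)⁻¹ = adj(I−A) / det(I−A).
Column 3 of adj(I−A): (0.134250, 0.021750, 0.434250, 0.072375); det(I−A) = 0.36834375.
m_3 = (0.134250 + 0.021750 + 0.434250 + 0.072375) / 0.36834375 = 0.662625 / 0.36834375 ≈ 1.799.

m_3 = 1.799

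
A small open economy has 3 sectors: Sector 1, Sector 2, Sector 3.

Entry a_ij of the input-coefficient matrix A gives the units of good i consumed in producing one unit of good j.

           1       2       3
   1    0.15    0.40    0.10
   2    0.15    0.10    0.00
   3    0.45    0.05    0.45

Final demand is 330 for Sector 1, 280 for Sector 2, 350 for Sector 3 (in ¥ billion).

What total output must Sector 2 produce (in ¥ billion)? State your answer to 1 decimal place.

x_2 = 435.1

I − A =
  [   0.85    -0.40    -0.10]
  [  -0.15     0.90     0.00]
  [  -0.45    -0.05     0.55]
Cofactors of I−A, C_ij = (−1)^(i+j)·(minor ij) (rows/columns in the sector order above):
  C_11 = (0.90)(0.55) − (0.00)(-0.05) = 0.4950
  C_12 = −[(-0.15)(0.55) − (0.00)(-0.45)] = 0.0825
  C_13 = (-0.15)(-0.05) − (0.90)(-0.45) = 0.4125
  C_21 = −[(-0.40)(0.55) − (-0.10)(-0.05)] = 0.2250
  C_22 = (0.85)(0.55) − (-0.10)(-0.45) = 0.4225
  C_23 = −[(0.85)(-0.05) − (-0.40)(-0.45)] = 0.2225
  C_31 = (-0.40)(0.00) − (-0.10)(0.90) = 0.0900
  C_32 = −[(0.85)(0.00) − (-0.10)(-0.15)] = 0.0150
  C_33 = (0.85)(0.90) − (-0.40)(-0.15) = 0.7050
det(I−A) = Σ_j (I−A)_1j·C_1j = (0.85)(0.4950) + (-0.40)(0.0825) + (-0.10)(0.4125) = 0.3465
adj(I−A) = Cᵀ =
  [ 0.4950   0.2250   0.0900]
  [ 0.0825   0.4225   0.0150]
  [ 0.4125   0.2225   0.7050]
(I − A)⁻¹ = adj(I−A) / det(I−A) ≈
  [   1.4286     0.6494     0.2597]
  [   0.2381     1.2193     0.0433]
  [   1.1905     0.6421     2.0346]
x = (I − A)⁻¹ d = adj(I−A)·d / det(I−A), with det(I−A) = 0.3465:
  x_1 = (0.4950·330 + 0.2250·280 + 0.0900·350) / 0.3465 = 257.85 / 0.3465 ≈ 744.2
  x_2 = (0.0825·330 + 0.4225·280 + 0.0150·350) / 0.3465 = 150.775 / 0.3465 ≈ 435.1
  x_3 = (0.4125·330 + 0.2225·280 + 0.7050·350) / 0.3465 = 445.175 / 0.3465 ≈ 1284.8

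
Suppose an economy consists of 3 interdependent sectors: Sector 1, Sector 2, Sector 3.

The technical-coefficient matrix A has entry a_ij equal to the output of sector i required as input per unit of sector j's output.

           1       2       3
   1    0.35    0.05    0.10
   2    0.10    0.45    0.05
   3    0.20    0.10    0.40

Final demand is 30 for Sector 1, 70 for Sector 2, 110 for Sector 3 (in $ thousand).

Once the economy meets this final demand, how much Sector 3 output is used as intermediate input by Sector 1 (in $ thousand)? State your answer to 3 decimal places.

I − A =
  [   0.65    -0.05    -0.10]
  [  -0.10     0.55    -0.05]
  [  -0.20    -0.10     0.60]
Cofactors of I−A, C_ij = (−1)^(i+j)·(minor ij) (rows/columns in the sector order above):
  C_11 = (0.55)(0.60) − (-0.05)(-0.10) = 0.3250
  C_12 = −[(-0.10)(0.60) − (-0.05)(-0.20)] = 0.0700
  C_13 = (-0.10)(-0.10) − (0.55)(-0.20) = 0.1200
  C_21 = −[(-0.05)(0.60) − (-0.10)(-0.10)] = 0.0400
  C_22 = (0.65)(0.60) − (-0.10)(-0.20) = 0.3700
  C_23 = −[(0.65)(-0.10) − (-0.05)(-0.20)] = 0.0750
  C_31 = (-0.05)(-0.05) − (-0.10)(0.55) = 0.0575
  C_32 = −[(0.65)(-0.05) − (-0.10)(-0.10)] = 0.0425
  C_33 = (0.65)(0.55) − (-0.05)(-0.10) = 0.3525
det(I−A) = Σ_j (I−A)_1j·C_1j = (0.65)(0.3250) + (-0.05)(0.0700) + (-0.10)(0.1200) = 0.19575
adj(I−A) = Cᵀ =
  [ 0.3250   0.0400   0.0575]
  [ 0.0700   0.3700   0.0425]
  [ 0.1200   0.0750   0.3525]
(I − A)⁻¹ = adj(I−A) / det(I−A) ≈
  [   1.6603     0.2043     0.2937]
  [   0.3576     1.8902     0.2171]
  [   0.6130     0.3831     1.8008]
First solve x = (I − A)⁻¹ d = adj(I−A)·d / det(I−A); in particular x_1 = (0.3250·30 + 0.0400·70 + 0.0575·110) / 0.19575 = 18.875 / 0.19575 ≈ 96.42401.
Intermediate flow from 3 to 1: z_31 = a_31 · x_1 = 0.20 × 18.875 / 0.19575 = 3.775 / 0.19575 ≈ 19.285.

z_31 = 19.285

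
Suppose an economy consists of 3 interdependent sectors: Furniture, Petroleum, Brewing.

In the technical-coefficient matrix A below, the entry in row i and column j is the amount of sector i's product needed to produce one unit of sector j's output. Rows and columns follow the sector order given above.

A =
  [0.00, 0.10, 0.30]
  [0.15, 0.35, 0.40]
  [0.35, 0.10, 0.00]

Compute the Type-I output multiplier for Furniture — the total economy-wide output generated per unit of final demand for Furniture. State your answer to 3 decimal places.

I − A =
  [   1.00    -0.10    -0.30]
  [  -0.15     0.65    -0.40]
  [  -0.35    -0.10     1.00]
Cofactors of I−A, C_ij = (−1)^(i+j)·(minor ij) (rows/columns in the sector order above):
  C_11 = (0.65)(1.00) − (-0.40)(-0.10) = 0.6100
  C_12 = −[(-0.15)(1.00) − (-0.40)(-0.35)] = 0.2900
  C_13 = (-0.15)(-0.10) − (0.65)(-0.35) = 0.2425
  C_21 = −[(-0.10)(1.00) − (-0.30)(-0.10)] = 0.1300
  C_22 = (1.00)(1.00) − (-0.30)(-0.35) = 0.8950
  C_23 = −[(1.00)(-0.10) − (-0.10)(-0.35)] = 0.1350
  C_31 = (-0.10)(-0.40) − (-0.30)(0.65) = 0.2350
  C_32 = −[(1.00)(-0.40) − (-0.30)(-0.15)] = 0.4450
  C_33 = (1.00)(0.65) − (-0.10)(-0.15) = 0.6350
det(I−A) = Σ_j (I−A)_1j·C_1j = (1.00)(0.6100) + (-0.10)(0.2900) + (-0.30)(0.2425) = 0.50825
adj(I−A) = Cᵀ =
  [ 0.6100   0.1300   0.2350]
  [ 0.2900   0.8950   0.4450]
  [ 0.2425   0.1350   0.6350]
(I − A)⁻¹ = adj(I−A) / det(I−A) ≈
  [   1.2002     0.2558     0.4624]
  [   0.5706     1.7609     0.8756]
  [   0.4771     0.2656     1.2494]
The output multiplier for sector j is the column-j sum of the Leontief inverse (I − A)⁻¹ = adj(I−A) / det(I−A).
Column 1 of adj(I−A): (0.6100, 0.2900, 0.2425); det(I−A) = 0.50825.
m_1 = (0.6100 + 0.2900 + 0.2425) / 0.50825 = 1.1425 / 0.50825 ≈ 2.248.

m_1 = 2.248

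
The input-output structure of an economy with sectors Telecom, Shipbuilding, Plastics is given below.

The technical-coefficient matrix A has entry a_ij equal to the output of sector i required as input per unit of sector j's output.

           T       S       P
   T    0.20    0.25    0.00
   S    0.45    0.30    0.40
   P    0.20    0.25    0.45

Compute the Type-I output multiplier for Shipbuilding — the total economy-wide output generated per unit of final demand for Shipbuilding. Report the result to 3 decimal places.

I − A =
  [   0.80    -0.25     0.00]
  [  -0.45     0.70    -0.40]
  [  -0.20    -0.25     0.55]
Cofactors of I−A, C_ij = (−1)^(i+j)·(minor ij) (rows/columns in the sector order above):
  C_11 = (0.70)(0.55) − (-0.40)(-0.25) = 0.2850
  C_12 = −[(-0.45)(0.55) − (-0.40)(-0.20)] = 0.3275
  C_13 = (-0.45)(-0.25) − (0.70)(-0.20) = 0.2525
  C_21 = −[(-0.25)(0.55) − (0.00)(-0.25)] = 0.1375
  C_22 = (0.80)(0.55) − (0.00)(-0.20) = 0.4400
  C_23 = −[(0.80)(-0.25) − (-0.25)(-0.20)] = 0.2500
  C_31 = (-0.25)(-0.40) − (0.00)(0.70) = 0.1000
  C_32 = −[(0.80)(-0.40) − (0.00)(-0.45)] = 0.3200
  C_33 = (0.80)(0.70) − (-0.25)(-0.45) = 0.4475
det(I−A) = Σ_j (I−A)_1j·C_1j = (0.80)(0.2850) + (-0.25)(0.3275) + (0.00)(0.2525) = 0.146125
adj(I−A) = Cᵀ =
  [ 0.2850   0.1375   0.1000]
  [ 0.3275   0.4400   0.3200]
  [ 0.2525   0.2500   0.4475]
(I − A)⁻¹ = adj(I−A) / det(I−A) ≈
  [   1.9504     0.9410     0.6843]
  [   2.2412     3.0111     2.1899]
  [   1.7280     1.7109     3.0624]
The output multiplier for sector j is the column-j sum of the Leontief inverse (I − A)⁻¹ = adj(I−A) / det(I−A).
Column S of adj(I−A): (0.1375, 0.4400, 0.2500); det(I−A) = 0.146125.
m_S = (0.1375 + 0.4400 + 0.2500) / 0.146125 = 0.8275 / 0.146125 ≈ 5.663.

m_S = 5.663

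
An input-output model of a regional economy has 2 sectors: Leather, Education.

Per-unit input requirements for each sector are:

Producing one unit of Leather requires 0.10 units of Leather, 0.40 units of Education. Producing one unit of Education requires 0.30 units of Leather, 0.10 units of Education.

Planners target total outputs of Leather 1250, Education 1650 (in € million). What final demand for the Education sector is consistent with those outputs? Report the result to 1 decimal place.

d_E = 985.0

I − A =
  [   0.90    -0.30]
  [  -0.40     0.90]
d = (I − A) x:
  d_L = (+0.90)·1250 + (-0.30)·1650 = 630.0
  d_E = (-0.40)·1250 + (+0.90)·1650 = 985.0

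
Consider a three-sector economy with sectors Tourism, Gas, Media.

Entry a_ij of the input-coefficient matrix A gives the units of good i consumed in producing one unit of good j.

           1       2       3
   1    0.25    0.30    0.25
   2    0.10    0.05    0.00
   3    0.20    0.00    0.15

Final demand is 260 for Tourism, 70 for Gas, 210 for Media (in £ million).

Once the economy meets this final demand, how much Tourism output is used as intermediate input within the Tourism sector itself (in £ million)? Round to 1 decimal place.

z_11 = 130.3

I − A =
  [   0.75    -0.30    -0.25]
  [  -0.10     0.95     0.00]
  [  -0.20     0.00     0.85]
Cofactors of I−A, C_ij = (−1)^(i+j)·(minor ij) (rows/columns in the sector order above):
  C_11 = (0.95)(0.85) − (0.00)(0.00) = 0.8075
  C_12 = −[(-0.10)(0.85) − (0.00)(-0.20)] = 0.0850
  C_13 = (-0.10)(0.00) − (0.95)(-0.20) = 0.1900
  C_21 = −[(-0.30)(0.85) − (-0.25)(0.00)] = 0.2550
  C_22 = (0.75)(0.85) − (-0.25)(-0.20) = 0.5875
  C_23 = −[(0.75)(0.00) − (-0.30)(-0.20)] = 0.0600
  C_31 = (-0.30)(0.00) − (-0.25)(0.95) = 0.2375
  C_32 = −[(0.75)(0.00) − (-0.25)(-0.10)] = 0.0250
  C_33 = (0.75)(0.95) − (-0.30)(-0.10) = 0.6825
det(I−A) = Σ_j (I−A)_1j·C_1j = (0.75)(0.8075) + (-0.30)(0.0850) + (-0.25)(0.1900) = 0.532625
adj(I−A) = Cᵀ =
  [ 0.8075   0.2550   0.2375]
  [ 0.0850   0.5875   0.0250]
  [ 0.1900   0.0600   0.6825]
(I − A)⁻¹ = adj(I−A) / det(I−A) ≈
  [   1.5161     0.4788     0.4459]
  [   0.1596     1.1030     0.0469]
  [   0.3567     0.1126     1.2814]
First solve x = (I − A)⁻¹ d = adj(I−A)·d / det(I−A); in particular x_1 = (0.8075·260 + 0.2550·70 + 0.2375·210) / 0.532625 = 277.675 / 0.532625 ≈ 521.333.
Intermediate flow from 1 to 1: z_11 = a_11 · x_1 = 0.25 × 277.675 / 0.532625 = 69.41875 / 0.532625 ≈ 130.3.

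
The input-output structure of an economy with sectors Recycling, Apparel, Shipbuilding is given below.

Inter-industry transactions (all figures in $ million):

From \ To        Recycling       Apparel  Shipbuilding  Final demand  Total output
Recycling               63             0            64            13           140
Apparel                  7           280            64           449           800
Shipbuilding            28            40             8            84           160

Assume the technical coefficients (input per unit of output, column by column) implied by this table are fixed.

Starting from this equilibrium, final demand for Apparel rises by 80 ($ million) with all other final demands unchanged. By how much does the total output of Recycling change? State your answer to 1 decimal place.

Technical coefficients a_ij = z_ij / X_j:
  a_RR = 63/140 = 0.45, a_AR = 7/140 = 0.05, a_SR = 28/140 = 0.20
  a_RA = 0/800 = 0.00, a_AA = 280/800 = 0.35, a_SA = 40/800 = 0.05
  a_RS = 64/160 = 0.40, a_AS = 64/160 = 0.40, a_SS = 8/160 = 0.05
I − A =
  [   0.55     0.00    -0.40]
  [  -0.05     0.65    -0.40]
  [  -0.20    -0.05     0.95]
Cofactors of I−A, C_ij = (−1)^(i+j)·(minor ij) (rows/columns in the sector order above):
  C_11 = (0.65)(0.95) − (-0.40)(-0.05) = 0.5975
  C_12 = −[(-0.05)(0.95) − (-0.40)(-0.20)] = 0.1275
  C_13 = (-0.05)(-0.05) − (0.65)(-0.20) = 0.1325
  C_21 = −[(0.00)(0.95) − (-0.40)(-0.05)] = 0.0200
  C_22 = (0.55)(0.95) − (-0.40)(-0.20) = 0.4425
  C_23 = −[(0.55)(-0.05) − (0.00)(-0.20)] = 0.0275
  C_31 = (0.00)(-0.40) − (-0.40)(0.65) = 0.2600
  C_32 = −[(0.55)(-0.40) − (-0.40)(-0.05)] = 0.2400
  C_33 = (0.55)(0.65) − (0.00)(-0.05) = 0.3575
det(I−A) = Σ_j (I−A)_1j·C_1j = (0.55)(0.5975) + (0.00)(0.1275) + (-0.40)(0.1325) = 0.275625
adj(I−A) = Cᵀ =
  [ 0.5975   0.0200   0.2600]
  [ 0.1275   0.4425   0.2400]
  [ 0.1325   0.0275   0.3575]
(I − A)⁻¹ = adj(I−A) / det(I−A) ≈
  [   2.1678     0.0726     0.9433]
  [   0.4626     1.6054     0.8707]
  [   0.4807     0.0998     1.2971]
Δx = (I − A)⁻¹ Δd with Δd having +80 in the Apparel component and 0 elsewhere.
So Δx_R = L_RA · (+80), where L_RA = adj(I−A)_RA / det(I−A) = 0.0200 / 0.275625.
Δx_R = 0.0200 × (+80) / 0.275625 = 1.60 / 0.275625 ≈ 5.8.

Δx_R = 5.8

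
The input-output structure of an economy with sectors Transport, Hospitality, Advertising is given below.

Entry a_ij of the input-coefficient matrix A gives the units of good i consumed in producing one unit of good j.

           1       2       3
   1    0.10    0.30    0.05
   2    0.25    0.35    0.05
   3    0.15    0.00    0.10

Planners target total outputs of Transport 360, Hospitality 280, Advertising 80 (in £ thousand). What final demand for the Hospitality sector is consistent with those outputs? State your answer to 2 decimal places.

I − A =
  [   0.90    -0.30    -0.05]
  [  -0.25     0.65    -0.05]
  [  -0.15     0.00     0.90]
d = (I − A) x:
  d_1 = (+0.90)·360 + (-0.30)·280 + (-0.05)·80 = 236.00
  d_2 = (-0.25)·360 + (+0.65)·280 + (-0.05)·80 = 88.00
  d_3 = (-0.15)·360 + (+0.00)·280 + (+0.90)·80 = 18.00

d_2 = 88.00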